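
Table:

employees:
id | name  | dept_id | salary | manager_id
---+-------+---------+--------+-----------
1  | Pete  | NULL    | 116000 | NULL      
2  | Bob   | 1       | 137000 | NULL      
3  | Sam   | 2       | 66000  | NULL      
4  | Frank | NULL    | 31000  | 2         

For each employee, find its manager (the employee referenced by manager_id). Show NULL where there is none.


This is a self-join: employees is joined to a second copy of itself, matching each row's manager_id to another row's id. Use LEFT JOIN so rows with manager_id=NULL are kept.
  - employee 1 (Pete): manager_id=NULL -> NULL
  - employee 2 (Bob): manager_id=NULL -> NULL
  - employee 3 (Sam): manager_id=NULL -> NULL
  - employee 4 (Frank): manager_id=2 -> Bob

SQL:
SELECT a.name AS item, b.name AS manager
FROM employees a
LEFT JOIN employees b ON a.manager_id = b.id

Result:
item  | manager
------+--------
Pete  | NULL   
Bob   | NULL   
Sam   | NULL   
Frank | Bob    


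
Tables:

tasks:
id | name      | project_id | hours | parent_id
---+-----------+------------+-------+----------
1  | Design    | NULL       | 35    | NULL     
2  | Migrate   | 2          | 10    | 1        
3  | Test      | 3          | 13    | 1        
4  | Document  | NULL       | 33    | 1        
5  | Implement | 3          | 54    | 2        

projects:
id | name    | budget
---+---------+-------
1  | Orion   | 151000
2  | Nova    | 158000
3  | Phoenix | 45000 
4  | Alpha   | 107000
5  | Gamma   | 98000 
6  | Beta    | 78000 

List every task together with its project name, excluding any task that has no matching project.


INNER JOIN keeps only tasks rows whose project_id matches an id in projects. Walk through each task:
  - task 1 (Design): project_id=NULL, no match -> dropped
  - task 2 (Migrate): project_id=2 -> matches Nova
  - task 3 (Test): project_id=3 -> matches Phoenix
  - task 4 (Document): project_id=NULL, no match -> dropped
  - task 5 (Implement): project_id=3 -> matches Phoenix
So 2 of 5 rows are dropped.

SQL:
SELECT a.name, b.name AS project
FROM tasks a
INNER JOIN projects b ON a.project_id = b.id

Result:
name      | project
----------+--------
Migrate   | Nova   
Test      | Phoenix
Implement | Phoenix


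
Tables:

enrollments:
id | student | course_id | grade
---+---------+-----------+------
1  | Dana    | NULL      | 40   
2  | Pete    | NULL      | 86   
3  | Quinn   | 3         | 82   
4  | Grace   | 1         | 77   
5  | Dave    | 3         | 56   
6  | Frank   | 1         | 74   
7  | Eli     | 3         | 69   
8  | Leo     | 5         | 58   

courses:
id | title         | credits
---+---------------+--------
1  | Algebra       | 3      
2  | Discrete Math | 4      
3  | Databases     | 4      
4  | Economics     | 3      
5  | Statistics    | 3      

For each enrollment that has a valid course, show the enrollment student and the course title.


INNER JOIN keeps only enrollments rows whose course_id matches an id in courses. Walk through each enrollment:
  - enrollment 1 (Dana): course_id=NULL, no match -> dropped
  - enrollment 2 (Pete): course_id=NULL, no match -> dropped
  - enrollment 3 (Quinn): course_id=3 -> matches Databases
  - enrollment 4 (Grace): course_id=1 -> matches Algebra
  - enrollment 5 (Dave): course_id=3 -> matches Databases
  - enrollment 6 (Frank): course_id=1 -> matches Algebra
  - enrollment 7 (Eli): course_id=3 -> matches Databases
  - enrollment 8 (Leo): course_id=5 -> matches Statistics
So 2 of 8 rows are dropped.

SQL:
SELECT a.student, b.title AS course
FROM enrollments a
INNER JOIN courses b ON a.course_id = b.id

Result:
student | course    
--------+-----------
Quinn   | Databases 
Grace   | Algebra   
Dave    | Databases 
Frank   | Algebra   
Eli     | Databases 
Leo     | Statistics


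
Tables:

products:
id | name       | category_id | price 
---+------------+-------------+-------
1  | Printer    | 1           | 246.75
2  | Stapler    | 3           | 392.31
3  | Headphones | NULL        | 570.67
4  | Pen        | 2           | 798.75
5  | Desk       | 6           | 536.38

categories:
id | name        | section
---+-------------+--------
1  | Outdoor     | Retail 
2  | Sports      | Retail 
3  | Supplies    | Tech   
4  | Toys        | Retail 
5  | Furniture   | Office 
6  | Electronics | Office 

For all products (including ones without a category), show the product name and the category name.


LEFT JOIN keeps every row from products (the left table); where category_id has no match in categories, the category columns become NULL. Walk through each product:
  - product 1 (Printer): category_id=1 -> matches Outdoor
  - product 2 (Stapler): category_id=3 -> matches Supplies
  - product 3 (Headphones): category_id=NULL, no match -> kept with NULL
  - product 4 (Pen): category_id=2 -> matches Sports
  - product 5 (Desk): category_id=6 -> matches Electronics
All 5 rows appear; 1 has NULL category.

SQL:
SELECT a.name, b.name AS category
FROM products a
LEFT JOIN categories b ON a.category_id = b.id

Result:
name       | category   
-----------+------------
Printer    | Outdoor    
Stapler    | Supplies   
Headphones | NULL       
Pen        | Sports     
Desk       | Electronics


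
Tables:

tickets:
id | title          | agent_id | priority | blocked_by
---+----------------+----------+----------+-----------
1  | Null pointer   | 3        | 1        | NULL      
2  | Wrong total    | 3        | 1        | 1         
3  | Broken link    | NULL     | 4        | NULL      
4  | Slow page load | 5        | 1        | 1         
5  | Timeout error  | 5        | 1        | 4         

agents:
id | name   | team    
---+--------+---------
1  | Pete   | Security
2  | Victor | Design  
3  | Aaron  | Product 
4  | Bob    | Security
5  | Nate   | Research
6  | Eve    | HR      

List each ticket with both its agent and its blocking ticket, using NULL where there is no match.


Two LEFT JOINs from the same base table tickets: one to agents via agent_id, one to tickets itself via blocked_by. Both are LEFT so every ticket is preserved.
Match against agents:
  - ticket 1 (Null pointer): agent_id=3 -> matches Aaron
  - ticket 2 (Wrong total): agent_id=3 -> matches Aaron
  - ticket 3 (Broken link): agent_id=NULL, no match -> kept with NULL
  - ticket 4 (Slow page load): agent_id=5 -> matches Nate
  - ticket 5 (Timeout error): agent_id=5 -> matches Nate
Match against tickets (self):
  - ticket 1 (Null pointer): blocked_by=NULL -> NULL
  - ticket 2 (Wrong total): blocked_by=1 -> Null pointer
  - ticket 3 (Broken link): blocked_by=NULL -> NULL
  - ticket 4 (Slow page load): blocked_by=1 -> Null pointer
  - ticket 5 (Timeout error): blocked_by=4 -> Slow page load

SQL:
SELECT a.title, b.name AS agent, c.title AS blocked_by
FROM tickets a
LEFT JOIN agents b ON a.agent_id = b.id
LEFT JOIN tickets c ON a.blocked_by = c.id

Result:
title          | agent | blocked_by    
---------------+-------+---------------
Null pointer   | Aaron | NULL          
Wrong total    | Aaron | Null pointer  
Broken link    | NULL  | NULL          
Slow page load | Nate  | Null pointer  
Timeout error  | Nate  | Slow page load


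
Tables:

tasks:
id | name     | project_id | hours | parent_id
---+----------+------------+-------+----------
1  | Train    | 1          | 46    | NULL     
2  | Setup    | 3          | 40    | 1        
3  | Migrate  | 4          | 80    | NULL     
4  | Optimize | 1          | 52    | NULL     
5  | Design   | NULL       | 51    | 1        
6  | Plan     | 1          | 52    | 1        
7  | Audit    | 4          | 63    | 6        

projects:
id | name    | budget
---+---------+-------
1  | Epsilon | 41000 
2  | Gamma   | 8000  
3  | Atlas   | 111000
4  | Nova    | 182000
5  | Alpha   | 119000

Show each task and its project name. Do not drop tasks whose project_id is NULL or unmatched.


LEFT JOIN keeps every row from tasks (the left table); where project_id has no match in projects, the project columns become NULL. Walk through each task:
  - task 1 (Train): project_id=1 -> matches Epsilon
  - task 2 (Setup): project_id=3 -> matches Atlas
  - task 3 (Migrate): project_id=4 -> matches Nova
  - task 4 (Optimize): project_id=1 -> matches Epsilon
  - task 5 (Design): project_id=NULL, no match -> kept with NULL
  - task 6 (Plan): project_id=1 -> matches Epsilon
  - task 7 (Audit): project_id=4 -> matches Nova
All 7 rows appear; 1 has NULL project.

SQL:
SELECT a.name, b.name AS project
FROM tasks a
LEFT JOIN projects b ON a.project_id = b.id

Result:
name     | project
---------+--------
Train    | Epsilon
Setup    | Atlas  
Migrate  | Nova   
Optimize | Epsilon
Design   | NULL   
Plan     | Epsilon
Audit    | Nova   


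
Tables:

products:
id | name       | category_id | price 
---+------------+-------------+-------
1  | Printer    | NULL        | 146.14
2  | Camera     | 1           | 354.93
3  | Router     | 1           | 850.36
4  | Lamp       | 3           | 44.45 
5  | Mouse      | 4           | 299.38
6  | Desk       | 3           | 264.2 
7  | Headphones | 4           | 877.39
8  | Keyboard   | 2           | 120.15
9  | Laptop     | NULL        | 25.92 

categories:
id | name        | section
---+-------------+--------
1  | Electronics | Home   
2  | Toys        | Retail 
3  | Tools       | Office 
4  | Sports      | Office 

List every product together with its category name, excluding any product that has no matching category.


INNER JOIN keeps only products rows whose category_id matches an id in categories. Walk through each product:
  - product 1 (Printer): category_id=NULL, no match -> dropped
  - product 2 (Camera): category_id=1 -> matches Electronics
  - product 3 (Router): category_id=1 -> matches Electronics
  - product 4 (Lamp): category_id=3 -> matches Tools
  - product 5 (Mouse): category_id=4 -> matches Sports
  - product 6 (Desk): category_id=3 -> matches Tools
  - product 7 (Headphones): category_id=4 -> matches Sports
  - product 8 (Keyboard): category_id=2 -> matches Toys
  - product 9 (Laptop): category_id=NULL, no match -> dropped
So 2 of 9 rows are dropped.

SQL:
SELECT a.name, b.name AS category
FROM products a
INNER JOIN categories b ON a.category_id = b.id

Result:
name       | category   
-----------+------------
Camera     | Electronics
Router     | Electronics
Lamp       | Tools      
Mouse      | Sports     
Desk       | Tools      
Headphones | Sports     
Keyboard   | Toys       


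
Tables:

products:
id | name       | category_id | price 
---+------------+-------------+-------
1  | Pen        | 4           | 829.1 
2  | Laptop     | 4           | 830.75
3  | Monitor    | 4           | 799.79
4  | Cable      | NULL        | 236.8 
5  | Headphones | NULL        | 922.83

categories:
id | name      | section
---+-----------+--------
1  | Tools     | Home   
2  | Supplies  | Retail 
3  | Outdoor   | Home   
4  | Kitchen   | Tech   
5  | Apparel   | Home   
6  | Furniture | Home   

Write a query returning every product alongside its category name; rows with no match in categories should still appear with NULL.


LEFT JOIN keeps every row from products (the left table); where category_id has no match in categories, the category columns become NULL. Walk through each product:
  - product 1 (Pen): category_id=4 -> matches Kitchen
  - product 2 (Laptop): category_id=4 -> matches Kitchen
  - product 3 (Monitor): category_id=4 -> matches Kitchen
  - product 4 (Cable): category_id=NULL, no match -> kept with NULL
  - product 5 (Headphones): category_id=NULL, no match -> kept with NULL
All 5 rows appear; 2 have NULL category.

SQL:
SELECT a.name, b.name AS category
FROM products a
LEFT JOIN categories b ON a.category_id = b.id

Result:
name       | category
-----------+---------
Pen        | Kitchen 
Laptop     | Kitchen 
Monitor    | Kitchen 
Cable      | NULL    
Headphones | NULL    


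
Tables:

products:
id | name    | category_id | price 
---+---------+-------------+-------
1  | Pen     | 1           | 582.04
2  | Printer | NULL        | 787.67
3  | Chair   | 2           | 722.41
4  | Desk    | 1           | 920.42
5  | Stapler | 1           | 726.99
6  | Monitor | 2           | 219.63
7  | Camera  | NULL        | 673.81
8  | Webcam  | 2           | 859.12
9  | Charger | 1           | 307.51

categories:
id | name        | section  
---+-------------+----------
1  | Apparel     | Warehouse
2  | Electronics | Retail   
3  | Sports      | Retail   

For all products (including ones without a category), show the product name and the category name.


LEFT JOIN keeps every row from products (the left table); where category_id has no match in categories, the category columns become NULL. Walk through each product:
  - product 1 (Pen): category_id=1 -> matches Apparel
  - product 2 (Printer): category_id=NULL, no match -> kept with NULL
  - product 3 (Chair): category_id=2 -> matches Electronics
  - product 4 (Desk): category_id=1 -> matches Apparel
  - product 5 (Stapler): category_id=1 -> matches Apparel
  - product 6 (Monitor): category_id=2 -> matches Electronics
  - product 7 (Camera): category_id=NULL, no match -> kept with NULL
  - product 8 (Webcam): category_id=2 -> matches Electronics
  - product 9 (Charger): category_id=1 -> matches Apparel
All 9 rows appear; 2 have NULL category.

SQL:
SELECT a.name, b.name AS category
FROM products a
LEFT JOIN categories b ON a.category_id = b.id

Result:
name    | category   
--------+------------
Pen     | Apparel    
Printer | NULL       
Chair   | Electronics
Desk    | Apparel    
Stapler | Apparel    
Monitor | Electronics
Camera  | NULL       
Webcam  | Electronics
Charger | Apparel    


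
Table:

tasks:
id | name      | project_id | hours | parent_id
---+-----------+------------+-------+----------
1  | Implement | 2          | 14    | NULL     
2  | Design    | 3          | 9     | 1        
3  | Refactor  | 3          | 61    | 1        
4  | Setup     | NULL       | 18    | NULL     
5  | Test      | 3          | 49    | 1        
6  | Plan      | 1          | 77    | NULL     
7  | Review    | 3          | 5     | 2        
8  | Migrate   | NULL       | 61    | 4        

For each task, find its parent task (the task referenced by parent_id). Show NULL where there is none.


This is a self-join: tasks is joined to a second copy of itself, matching each row's parent_id to another row's id. Use LEFT JOIN so rows with parent_id=NULL are kept.
  - task 1 (Implement): parent_id=NULL -> NULL
  - task 2 (Design): parent_id=1 -> Implement
  - task 3 (Refactor): parent_id=1 -> Implement
  - task 4 (Setup): parent_id=NULL -> NULL
  - task 5 (Test): parent_id=1 -> Implement
  - task 6 (Plan): parent_id=NULL -> NULL
  - task 7 (Review): parent_id=2 -> Design
  - task 8 (Migrate): parent_id=4 -> Setup

SQL:
SELECT a.name AS item, b.name AS parent
FROM tasks a
LEFT JOIN tasks b ON a.parent_id = b.id

Result:
item      | parent   
----------+----------
Implement | NULL     
Design    | Implement
Refactor  | Implement
Setup     | NULL     
Test      | Implement
Plan      | NULL     
Review    | Design   
Migrate   | Setup    


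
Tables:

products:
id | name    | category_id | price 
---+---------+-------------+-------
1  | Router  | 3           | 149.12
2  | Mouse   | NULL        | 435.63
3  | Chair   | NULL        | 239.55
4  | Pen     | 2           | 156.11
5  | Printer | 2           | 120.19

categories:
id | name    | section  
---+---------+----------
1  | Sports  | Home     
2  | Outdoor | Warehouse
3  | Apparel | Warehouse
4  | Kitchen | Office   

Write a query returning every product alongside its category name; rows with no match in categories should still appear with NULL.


LEFT JOIN keeps every row from products (the left table); where category_id has no match in categories, the category columns become NULL. Walk through each product:
  - product 1 (Router): category_id=3 -> matches Apparel
  - product 2 (Mouse): category_id=NULL, no match -> kept with NULL
  - product 3 (Chair): category_id=NULL, no match -> kept with NULL
  - product 4 (Pen): category_id=2 -> matches Outdoor
  - product 5 (Printer): category_id=2 -> matches Outdoor
All 5 rows appear; 2 have NULL category.

SQL:
SELECT a.name, b.name AS category
FROM products a
LEFT JOIN categories b ON a.category_id = b.id

Result:
name    | category
--------+---------
Router  | Apparel 
Mouse   | NULL    
Chair   | NULL    
Pen     | Outdoor 
Printer | Outdoor 


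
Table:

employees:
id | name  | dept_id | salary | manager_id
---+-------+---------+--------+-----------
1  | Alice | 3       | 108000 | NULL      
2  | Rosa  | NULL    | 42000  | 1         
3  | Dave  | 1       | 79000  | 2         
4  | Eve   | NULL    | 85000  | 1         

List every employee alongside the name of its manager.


This is a self-join: employees is joined to a second copy of itself, matching each row's manager_id to another row's id. Use LEFT JOIN so rows with manager_id=NULL are kept.
  - employee 1 (Alice): manager_id=NULL -> NULL
  - employee 2 (Rosa): manager_id=1 -> Alice
  - employee 3 (Dave): manager_id=2 -> Rosa
  - employee 4 (Eve): manager_id=1 -> Alice

SQL:
SELECT a.name AS item, b.name AS manager
FROM employees a
LEFT JOIN employees b ON a.manager_id = b.id

Result:
item  | manager
------+--------
Alice | NULL   
Rosa  | Alice  
Dave  | Rosa   
Eve   | Alice  


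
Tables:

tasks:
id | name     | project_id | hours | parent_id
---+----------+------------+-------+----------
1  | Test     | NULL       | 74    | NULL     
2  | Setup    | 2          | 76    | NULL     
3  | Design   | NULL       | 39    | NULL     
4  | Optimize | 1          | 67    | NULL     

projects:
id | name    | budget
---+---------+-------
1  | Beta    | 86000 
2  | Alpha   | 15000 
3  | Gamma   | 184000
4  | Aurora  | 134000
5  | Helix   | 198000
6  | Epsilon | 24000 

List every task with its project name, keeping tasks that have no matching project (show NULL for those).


LEFT JOIN keeps every row from tasks (the left table); where project_id has no match in projects, the project columns become NULL. Walk through each task:
  - task 1 (Test): project_id=NULL, no match -> kept with NULL
  - task 2 (Setup): project_id=2 -> matches Alpha
  - task 3 (Design): project_id=NULL, no match -> kept with NULL
  - task 4 (Optimize): project_id=1 -> matches Beta
All 4 rows appear; 2 have NULL project.

SQL:
SELECT a.name, b.name AS project
FROM tasks a
LEFT JOIN projects b ON a.project_id = b.id

Result:
name     | project
---------+--------
Test     | NULL   
Setup    | Alpha  
Design   | NULL   
Optimize | Beta   


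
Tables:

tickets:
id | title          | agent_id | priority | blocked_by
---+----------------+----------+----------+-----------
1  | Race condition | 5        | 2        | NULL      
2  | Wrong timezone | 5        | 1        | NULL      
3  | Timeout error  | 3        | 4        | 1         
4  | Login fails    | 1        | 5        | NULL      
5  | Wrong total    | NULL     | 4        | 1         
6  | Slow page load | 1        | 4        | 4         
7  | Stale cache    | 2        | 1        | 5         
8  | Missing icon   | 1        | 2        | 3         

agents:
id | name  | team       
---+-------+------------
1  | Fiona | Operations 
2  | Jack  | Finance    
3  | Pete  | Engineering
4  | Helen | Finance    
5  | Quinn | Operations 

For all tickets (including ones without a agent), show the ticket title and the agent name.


LEFT JOIN keeps every row from tickets (the left table); where agent_id has no match in agents, the agent columns become NULL. Walk through each ticket:
  - ticket 1 (Race condition): agent_id=5 -> matches Quinn
  - ticket 2 (Wrong timezone): agent_id=5 -> matches Quinn
  - ticket 3 (Timeout error): agent_id=3 -> matches Pete
  - ticket 4 (Login fails): agent_id=1 -> matches Fiona
  - ticket 5 (Wrong total): agent_id=NULL, no match -> kept with NULL
  - ticket 6 (Slow page load): agent_id=1 -> matches Fiona
  - ticket 7 (Stale cache): agent_id=2 -> matches Jack
  - ticket 8 (Missing icon): agent_id=1 -> matches Fiona
All 8 rows appear; 1 has NULL agent.

SQL:
SELECT a.title, b.name AS agent
FROM tickets a
LEFT JOIN agents b ON a.agent_id = b.id

Result:
title          | agent
---------------+------
Race condition | Quinn
Wrong timezone | Quinn
Timeout error  | Pete 
Login fails    | Fiona
Wrong total    | NULL 
Slow page load | Fiona
Stale cache    | Jack 
Missing icon   | Fiona


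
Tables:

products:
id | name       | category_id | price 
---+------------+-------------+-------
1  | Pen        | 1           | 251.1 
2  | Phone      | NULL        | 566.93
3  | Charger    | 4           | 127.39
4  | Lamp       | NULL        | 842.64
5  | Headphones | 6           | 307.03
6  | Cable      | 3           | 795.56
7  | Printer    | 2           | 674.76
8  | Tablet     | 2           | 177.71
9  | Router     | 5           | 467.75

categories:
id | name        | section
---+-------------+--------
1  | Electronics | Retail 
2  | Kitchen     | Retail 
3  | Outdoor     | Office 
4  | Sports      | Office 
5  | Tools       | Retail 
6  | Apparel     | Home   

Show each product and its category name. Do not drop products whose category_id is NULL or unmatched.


LEFT JOIN keeps every row from products (the left table); where category_id has no match in categories, the category columns become NULL. Walk through each product:
  - product 1 (Pen): category_id=1 -> matches Electronics
  - product 2 (Phone): category_id=NULL, no match -> kept with NULL
  - product 3 (Charger): category_id=4 -> matches Sports
  - product 4 (Lamp): category_id=NULL, no match -> kept with NULL
  - product 5 (Headphones): category_id=6 -> matches Apparel
  - product 6 (Cable): category_id=3 -> matches Outdoor
  - product 7 (Printer): category_id=2 -> matches Kitchen
  - product 8 (Tablet): category_id=2 -> matches Kitchen
  - product 9 (Router): category_id=5 -> matches Tools
All 9 rows appear; 2 have NULL category.

SQL:
SELECT a.name, b.name AS category
FROM products a
LEFT JOIN categories b ON a.category_id = b.id

Result:
name       | category   
-----------+------------
Pen        | Electronics
Phone      | NULL       
Charger    | Sports     
Lamp       | NULL       
Headphones | Apparel    
Cable      | Outdoor    
Printer    | Kitchen    
Tablet     | Kitchen    
Router     | Tools      


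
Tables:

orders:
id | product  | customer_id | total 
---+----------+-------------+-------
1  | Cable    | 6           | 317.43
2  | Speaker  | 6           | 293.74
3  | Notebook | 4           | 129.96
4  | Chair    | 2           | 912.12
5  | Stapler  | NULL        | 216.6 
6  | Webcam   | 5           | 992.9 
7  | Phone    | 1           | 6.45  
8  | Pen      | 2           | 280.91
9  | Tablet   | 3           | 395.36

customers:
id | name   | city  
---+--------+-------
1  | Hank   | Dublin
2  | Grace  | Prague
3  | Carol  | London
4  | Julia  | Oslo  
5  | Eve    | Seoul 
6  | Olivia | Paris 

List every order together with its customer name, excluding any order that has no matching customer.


INNER JOIN keeps only orders rows whose customer_id matches an id in customers. Walk through each order:
  - order 1 (Cable): customer_id=6 -> matches Olivia
  - order 2 (Speaker): customer_id=6 -> matches Olivia
  - order 3 (Notebook): customer_id=4 -> matches Julia
  - order 4 (Chair): customer_id=2 -> matches Grace
  - order 5 (Stapler): customer_id=NULL, no match -> dropped
  - order 6 (Webcam): customer_id=5 -> matches Eve
  - order 7 (Phone): customer_id=1 -> matches Hank
  - order 8 (Pen): customer_id=2 -> matches Grace
  - order 9 (Tablet): customer_id=3 -> matches Carol
So 1 of 9 rows is dropped.

SQL:
SELECT a.product, b.name AS customer
FROM orders a
INNER JOIN customers b ON a.customer_id = b.id

Result:
product  | customer
---------+---------
Cable    | Olivia  
Speaker  | Olivia  
Notebook | Julia   
Chair    | Grace   
Webcam   | Eve     
Phone    | Hank    
Pen      | Grace   
Tablet   | Carol   


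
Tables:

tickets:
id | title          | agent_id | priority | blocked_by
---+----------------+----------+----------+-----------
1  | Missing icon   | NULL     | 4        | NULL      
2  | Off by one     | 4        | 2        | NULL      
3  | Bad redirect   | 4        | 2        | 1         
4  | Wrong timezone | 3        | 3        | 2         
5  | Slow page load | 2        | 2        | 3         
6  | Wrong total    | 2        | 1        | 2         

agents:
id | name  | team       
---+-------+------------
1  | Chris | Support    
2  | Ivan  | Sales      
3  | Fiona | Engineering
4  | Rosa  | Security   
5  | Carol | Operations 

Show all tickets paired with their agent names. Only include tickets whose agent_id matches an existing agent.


INNER JOIN keeps only tickets rows whose agent_id matches an id in agents. Walk through each ticket:
  - ticket 1 (Missing icon): agent_id=NULL, no match -> dropped
  - ticket 2 (Off by one): agent_id=4 -> matches Rosa
  - ticket 3 (Bad redirect): agent_id=4 -> matches Rosa
  - ticket 4 (Wrong timezone): agent_id=3 -> matches Fiona
  - ticket 5 (Slow page load): agent_id=2 -> matches Ivan
  - ticket 6 (Wrong total): agent_id=2 -> matches Ivan
So 1 of 6 rows is dropped.

SQL:
SELECT a.title, b.name AS agent
FROM tickets a
INNER JOIN agents b ON a.agent_id = b.id

Result:
title          | agent
---------------+------
Off by one     | Rosa 
Bad redirect   | Rosa 
Wrong timezone | Fiona
Slow page load | Ivan 
Wrong total    | Ivan 


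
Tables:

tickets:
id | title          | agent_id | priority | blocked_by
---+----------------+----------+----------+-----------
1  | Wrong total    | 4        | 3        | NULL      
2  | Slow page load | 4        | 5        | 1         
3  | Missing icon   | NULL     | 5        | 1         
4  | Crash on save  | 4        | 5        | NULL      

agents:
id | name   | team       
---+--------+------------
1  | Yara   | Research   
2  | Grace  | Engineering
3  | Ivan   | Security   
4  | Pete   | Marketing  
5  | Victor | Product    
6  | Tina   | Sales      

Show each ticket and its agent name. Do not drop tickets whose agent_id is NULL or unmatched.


LEFT JOIN keeps every row from tickets (the left table); where agent_id has no match in agents, the agent columns become NULL. Walk through each ticket:
  - ticket 1 (Wrong total): agent_id=4 -> matches Pete
  - ticket 2 (Slow page load): agent_id=4 -> matches Pete
  - ticket 3 (Missing icon): agent_id=NULL, no match -> kept with NULL
  - ticket 4 (Crash on save): agent_id=4 -> matches Pete
All 4 rows appear; 1 has NULL agent.

SQL:
SELECT a.title, b.name AS agent
FROM tickets a
LEFT JOIN agents b ON a.agent_id = b.id

Result:
title          | agent
---------------+------
Wrong total    | Pete 
Slow page load | Pete 
Missing icon   | NULL 
Crash on save  | Pete 


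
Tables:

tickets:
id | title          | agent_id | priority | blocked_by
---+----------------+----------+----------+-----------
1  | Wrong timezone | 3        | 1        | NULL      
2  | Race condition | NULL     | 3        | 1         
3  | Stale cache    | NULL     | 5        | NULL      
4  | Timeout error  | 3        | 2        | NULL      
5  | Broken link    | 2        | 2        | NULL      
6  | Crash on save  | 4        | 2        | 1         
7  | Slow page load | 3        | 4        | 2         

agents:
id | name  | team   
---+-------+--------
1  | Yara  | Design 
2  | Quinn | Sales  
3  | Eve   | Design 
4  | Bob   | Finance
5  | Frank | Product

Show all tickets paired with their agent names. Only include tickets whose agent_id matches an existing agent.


INNER JOIN keeps only tickets rows whose agent_id matches an id in agents. Walk through each ticket:
  - ticket 1 (Wrong timezone): agent_id=3 -> matches Eve
  - ticket 2 (Race condition): agent_id=NULL, no match -> dropped
  - ticket 3 (Stale cache): agent_id=NULL, no match -> dropped
  - ticket 4 (Timeout error): agent_id=3 -> matches Eve
  - ticket 5 (Broken link): agent_id=2 -> matches Quinn
  - ticket 6 (Crash on save): agent_id=4 -> matches Bob
  - ticket 7 (Slow page load): agent_id=3 -> matches Eve
So 2 of 7 rows are dropped.

SQL:
SELECT a.title, b.name AS agent
FROM tickets a
INNER JOIN agents b ON a.agent_id = b.id

Result:
title          | agent
---------------+------
Wrong timezone | Eve  
Timeout error  | Eve  
Broken link    | Quinn
Crash on save  | Bob  
Slow page load | Eve  


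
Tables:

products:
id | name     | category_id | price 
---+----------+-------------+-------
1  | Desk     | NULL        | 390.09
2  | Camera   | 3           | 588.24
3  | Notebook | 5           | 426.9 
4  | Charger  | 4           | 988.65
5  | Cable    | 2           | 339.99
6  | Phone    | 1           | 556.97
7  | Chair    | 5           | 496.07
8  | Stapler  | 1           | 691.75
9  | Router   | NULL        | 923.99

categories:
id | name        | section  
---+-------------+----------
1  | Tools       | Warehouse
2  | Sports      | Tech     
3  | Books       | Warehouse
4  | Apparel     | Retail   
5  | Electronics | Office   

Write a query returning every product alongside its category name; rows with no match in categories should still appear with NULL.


LEFT JOIN keeps every row from products (the left table); where category_id has no match in categories, the category columns become NULL. Walk through each product:
  - product 1 (Desk): category_id=NULL, no match -> kept with NULL
  - product 2 (Camera): category_id=3 -> matches Books
  - product 3 (Notebook): category_id=5 -> matches Electronics
  - product 4 (Charger): category_id=4 -> matches Apparel
  - product 5 (Cable): category_id=2 -> matches Sports
  - product 6 (Phone): category_id=1 -> matches Tools
  - product 7 (Chair): category_id=5 -> matches Electronics
  - product 8 (Stapler): category_id=1 -> matches Tools
  - product 9 (Router): category_id=NULL, no match -> kept with NULL
All 9 rows appear; 2 have NULL category.

SQL:
SELECT a.name, b.name AS category
FROM products a
LEFT JOIN categories b ON a.category_id = b.id

Result:
name     | category   
---------+------------
Desk     | NULL       
Camera   | Books      
Notebook | Electronics
Charger  | Apparel    
Cable    | Sports     
Phone    | Tools      
Chair    | Electronics
Stapler  | Tools      
Router   | NULL       


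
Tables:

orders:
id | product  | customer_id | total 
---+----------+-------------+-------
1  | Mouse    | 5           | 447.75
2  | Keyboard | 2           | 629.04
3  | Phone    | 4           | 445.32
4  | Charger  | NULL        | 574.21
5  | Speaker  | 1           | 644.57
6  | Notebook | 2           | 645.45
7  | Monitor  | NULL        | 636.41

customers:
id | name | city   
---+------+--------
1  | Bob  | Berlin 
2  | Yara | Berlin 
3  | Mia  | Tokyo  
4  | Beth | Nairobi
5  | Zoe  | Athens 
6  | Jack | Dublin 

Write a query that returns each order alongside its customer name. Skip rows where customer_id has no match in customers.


INNER JOIN keeps only orders rows whose customer_id matches an id in customers. Walk through each order:
  - order 1 (Mouse): customer_id=5 -> matches Zoe
  - order 2 (Keyboard): customer_id=2 -> matches Yara
  - order 3 (Phone): customer_id=4 -> matches Beth
  - order 4 (Charger): customer_id=NULL, no match -> dropped
  - order 5 (Speaker): customer_id=1 -> matches Bob
  - order 6 (Notebook): customer_id=2 -> matches Yara
  - order 7 (Monitor): customer_id=NULL, no match -> dropped
So 2 of 7 rows are dropped.

SQL:
SELECT a.product, b.name AS customer
FROM orders a
INNER JOIN customers b ON a.customer_id = b.id

Result:
product  | customer
---------+---------
Mouse    | Zoe     
Keyboard | Yara    
Phone    | Beth    
Speaker  | Bob     
Notebook | Yara    


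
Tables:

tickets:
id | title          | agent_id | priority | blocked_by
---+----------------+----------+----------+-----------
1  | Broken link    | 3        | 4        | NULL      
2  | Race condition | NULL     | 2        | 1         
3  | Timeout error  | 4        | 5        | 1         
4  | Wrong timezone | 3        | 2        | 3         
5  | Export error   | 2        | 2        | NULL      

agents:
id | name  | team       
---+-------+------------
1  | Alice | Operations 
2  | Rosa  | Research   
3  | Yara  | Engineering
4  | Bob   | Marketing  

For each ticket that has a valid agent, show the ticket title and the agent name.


INNER JOIN keeps only tickets rows whose agent_id matches an id in agents. Walk through each ticket:
  - ticket 1 (Broken link): agent_id=3 -> matches Yara
  - ticket 2 (Race condition): agent_id=NULL, no match -> dropped
  - ticket 3 (Timeout error): agent_id=4 -> matches Bob
  - ticket 4 (Wrong timezone): agent_id=3 -> matches Yara
  - ticket 5 (Export error): agent_id=2 -> matches Rosa
So 1 of 5 rows is dropped.

SQL:
SELECT a.title, b.name AS agent
FROM tickets a
INNER JOIN agents b ON a.agent_id = b.id

Result:
title          | agent
---------------+------
Broken link    | Yara 
Timeout error  | Bob  
Wrong timezone | Yara 
Export error   | Rosa 


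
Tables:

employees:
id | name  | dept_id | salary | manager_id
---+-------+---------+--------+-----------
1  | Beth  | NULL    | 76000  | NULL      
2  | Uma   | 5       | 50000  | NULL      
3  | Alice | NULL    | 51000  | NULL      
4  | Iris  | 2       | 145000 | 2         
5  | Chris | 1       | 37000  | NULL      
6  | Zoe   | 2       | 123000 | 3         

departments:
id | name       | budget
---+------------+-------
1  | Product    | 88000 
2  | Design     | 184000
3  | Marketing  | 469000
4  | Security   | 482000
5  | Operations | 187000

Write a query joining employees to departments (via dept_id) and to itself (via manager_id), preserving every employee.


Two LEFT JOINs from the same base table employees: one to departments via dept_id, one to employees itself via manager_id. Both are LEFT so every employee is preserved.
Match against departments:
  - employee 1 (Beth): dept_id=NULL, no match -> kept with NULL
  - employee 2 (Uma): dept_id=5 -> matches Operations
  - employee 3 (Alice): dept_id=NULL, no match -> kept with NULL
  - employee 4 (Iris): dept_id=2 -> matches Design
  - employee 5 (Chris): dept_id=1 -> matches Product
  - employee 6 (Zoe): dept_id=2 -> matches Design
Match against employees (self):
  - employee 1 (Beth): manager_id=NULL -> NULL
  - employee 2 (Uma): manager_id=NULL -> NULL
  - employee 3 (Alice): manager_id=NULL -> NULL
  - employee 4 (Iris): manager_id=2 -> Uma
  - employee 5 (Chris): manager_id=NULL -> NULL
  - employee 6 (Zoe): manager_id=3 -> Alice

SQL:
SELECT a.name, b.name AS department, c.name AS manager
FROM employees a
LEFT JOIN departments b ON a.dept_id = b.id
LEFT JOIN employees c ON a.manager_id = c.id

Result:
name  | department | manager
------+------------+--------
Beth  | NULL       | NULL   
Uma   | Operations | NULL   
Alice | NULL       | NULL   
Iris  | Design     | Uma    
Chris | Product    | NULL   
Zoe   | Design     | Alice  


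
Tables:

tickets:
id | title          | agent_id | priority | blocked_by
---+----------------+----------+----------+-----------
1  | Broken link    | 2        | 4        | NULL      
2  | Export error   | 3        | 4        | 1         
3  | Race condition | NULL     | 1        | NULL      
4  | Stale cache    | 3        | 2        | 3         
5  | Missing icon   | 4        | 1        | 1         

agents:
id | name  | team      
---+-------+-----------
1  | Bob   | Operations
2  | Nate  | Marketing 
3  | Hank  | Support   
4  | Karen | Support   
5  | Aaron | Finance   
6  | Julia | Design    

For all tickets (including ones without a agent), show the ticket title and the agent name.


LEFT JOIN keeps every row from tickets (the left table); where agent_id has no match in agents, the agent columns become NULL. Walk through each ticket:
  - ticket 1 (Broken link): agent_id=2 -> matches Nate
  - ticket 2 (Export error): agent_id=3 -> matches Hank
  - ticket 3 (Race condition): agent_id=NULL, no match -> kept with NULL
  - ticket 4 (Stale cache): agent_id=3 -> matches Hank
  - ticket 5 (Missing icon): agent_id=4 -> matches Karen
All 5 rows appear; 1 has NULL agent.

SQL:
SELECT a.title, b.name AS agent
FROM tickets a
LEFT JOIN agents b ON a.agent_id = b.id

Result:
title          | agent
---------------+------
Broken link    | Nate 
Export error   | Hank 
Race condition | NULL 
Stale cache    | Hank 
Missing icon   | Karen


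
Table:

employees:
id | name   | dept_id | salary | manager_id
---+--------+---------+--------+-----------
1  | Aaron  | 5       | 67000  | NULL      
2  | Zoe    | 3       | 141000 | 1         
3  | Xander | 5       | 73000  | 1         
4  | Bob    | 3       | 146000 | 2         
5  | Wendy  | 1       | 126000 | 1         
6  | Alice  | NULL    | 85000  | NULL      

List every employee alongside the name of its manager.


This is a self-join: employees is joined to a second copy of itself, matching each row's manager_id to another row's id. Use LEFT JOIN so rows with manager_id=NULL are kept.
  - employee 1 (Aaron): manager_id=NULL -> NULL
  - employee 2 (Zoe): manager_id=1 -> Aaron
  - employee 3 (Xander): manager_id=1 -> Aaron
  - employee 4 (Bob): manager_id=2 -> Zoe
  - employee 5 (Wendy): manager_id=1 -> Aaron
  - employee 6 (Alice): manager_id=NULL -> NULL

SQL:
SELECT a.name AS item, b.name AS manager
FROM employees a
LEFT JOIN employees b ON a.manager_id = b.id

Result:
item   | manager
-------+--------
Aaron  | NULL   
Zoe    | Aaron  
Xander | Aaron  
Bob    | Zoe    
Wendy  | Aaron  
Alice  | NULL   


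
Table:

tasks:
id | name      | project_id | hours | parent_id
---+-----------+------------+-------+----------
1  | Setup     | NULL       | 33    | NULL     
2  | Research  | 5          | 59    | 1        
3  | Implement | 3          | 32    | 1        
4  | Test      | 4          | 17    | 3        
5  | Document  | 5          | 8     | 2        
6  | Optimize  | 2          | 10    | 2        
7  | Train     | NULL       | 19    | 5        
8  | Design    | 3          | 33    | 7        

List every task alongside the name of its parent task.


This is a self-join: tasks is joined to a second copy of itself, matching each row's parent_id to another row's id. Use LEFT JOIN so rows with parent_id=NULL are kept.
  - task 1 (Setup): parent_id=NULL -> NULL
  - task 2 (Research): parent_id=1 -> Setup
  - task 3 (Implement): parent_id=1 -> Setup
  - task 4 (Test): parent_id=3 -> Implement
  - task 5 (Document): parent_id=2 -> Research
  - task 6 (Optimize): parent_id=2 -> Research
  - task 7 (Train): parent_id=5 -> Document
  - task 8 (Design): parent_id=7 -> Train

SQL:
SELECT a.name AS item, b.name AS parent
FROM tasks a
LEFT JOIN tasks b ON a.parent_id = b.id

Result:
item      | parent   
----------+----------
Setup     | NULL     
Research  | Setup    
Implement | Setup    
Test      | Implement
Document  | Research 
Optimize  | Research 
Train     | Document 
Design    | Train    


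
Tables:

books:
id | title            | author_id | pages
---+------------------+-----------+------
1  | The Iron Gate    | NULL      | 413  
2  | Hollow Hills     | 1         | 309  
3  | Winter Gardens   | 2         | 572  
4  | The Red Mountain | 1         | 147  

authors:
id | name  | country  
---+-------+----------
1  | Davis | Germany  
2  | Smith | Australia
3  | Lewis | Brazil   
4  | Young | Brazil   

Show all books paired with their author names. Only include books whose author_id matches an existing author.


INNER JOIN keeps only books rows whose author_id matches an id in authors. Walk through each book:
  - book 1 (The Iron Gate): author_id=NULL, no match -> dropped
  - book 2 (Hollow Hills): author_id=1 -> matches Davis
  - book 3 (Winter Gardens): author_id=2 -> matches Smith
  - book 4 (The Red Mountain): author_id=1 -> matches Davis
So 1 of 4 rows is dropped.

SQL:
SELECT a.title, b.name AS author
FROM books a
INNER JOIN authors b ON a.author_id = b.id

Result:
title            | author
-----------------+-------
Hollow Hills     | Davis 
Winter Gardens   | Smith 
The Red Mountain | Davis 


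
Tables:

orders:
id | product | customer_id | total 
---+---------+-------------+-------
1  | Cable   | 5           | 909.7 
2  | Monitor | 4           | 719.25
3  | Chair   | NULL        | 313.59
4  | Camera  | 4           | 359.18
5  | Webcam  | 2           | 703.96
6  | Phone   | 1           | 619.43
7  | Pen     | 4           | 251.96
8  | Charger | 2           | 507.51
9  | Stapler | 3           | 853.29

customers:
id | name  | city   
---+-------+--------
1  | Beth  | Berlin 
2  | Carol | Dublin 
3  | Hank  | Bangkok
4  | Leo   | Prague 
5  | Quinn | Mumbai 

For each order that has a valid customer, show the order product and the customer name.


INNER JOIN keeps only orders rows whose customer_id matches an id in customers. Walk through each order:
  - order 1 (Cable): customer_id=5 -> matches Quinn
  - order 2 (Monitor): customer_id=4 -> matches Leo
  - order 3 (Chair): customer_id=NULL, no match -> dropped
  - order 4 (Camera): customer_id=4 -> matches Leo
  - order 5 (Webcam): customer_id=2 -> matches Carol
  - order 6 (Phone): customer_id=1 -> matches Beth
  - order 7 (Pen): customer_id=4 -> matches Leo
  - order 8 (Charger): customer_id=2 -> matches Carol
  - order 9 (Stapler): customer_id=3 -> matches Hank
So 1 of 9 rows is dropped.

SQL:
SELECT a.product, b.name AS customer
FROM orders a
INNER JOIN customers b ON a.customer_id = b.id

Result:
product | customer
--------+---------
Cable   | Quinn   
Monitor | Leo     
Camera  | Leo     
Webcam  | Carol   
Phone   | Beth    
Pen     | Leo     
Charger | Carol   
Stapler | Hank    
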